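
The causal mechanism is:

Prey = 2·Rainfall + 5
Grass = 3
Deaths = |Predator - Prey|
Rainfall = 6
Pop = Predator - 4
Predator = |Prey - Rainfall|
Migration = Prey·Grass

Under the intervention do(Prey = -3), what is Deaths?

do(Prey=-3) replaces the equation Prey = 2·Rainfall + 5 with the constant Prey = -3.
Predator = |Prey - Rainfall|  [with Prey=-3, Rainfall=6]  = 9
Deaths = |Predator - Prey|  [with Predator=9, Prey=-3]  = 12

12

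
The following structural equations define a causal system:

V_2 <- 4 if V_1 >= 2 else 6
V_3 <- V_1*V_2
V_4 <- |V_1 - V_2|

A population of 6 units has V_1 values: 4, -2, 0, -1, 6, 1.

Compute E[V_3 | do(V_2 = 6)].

8

do(V_2=6) breaks V_2's dependence on V_1. With V_2=6 fixed, V_3 across the units is 24, -12, 0, -6, 36, 6, mean 8.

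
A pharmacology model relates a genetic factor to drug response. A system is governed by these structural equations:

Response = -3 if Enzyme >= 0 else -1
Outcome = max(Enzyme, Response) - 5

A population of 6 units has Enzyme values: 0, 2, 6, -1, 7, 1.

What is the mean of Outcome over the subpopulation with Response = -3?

Observing Response=-3 restricts to units where Response's equation naturally yields -3: Enzyme ∈ {0, 2, 6, 7, 1}. In that subpopulation Outcome = -5, -3, 1, 2, -4, mean -1.8.

-1.8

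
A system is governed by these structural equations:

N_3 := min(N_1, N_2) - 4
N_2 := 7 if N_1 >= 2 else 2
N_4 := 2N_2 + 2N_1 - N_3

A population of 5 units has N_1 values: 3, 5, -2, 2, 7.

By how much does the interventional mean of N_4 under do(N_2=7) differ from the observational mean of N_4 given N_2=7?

Every unit gets N_2=7 under the intervention. N_4 values become 21, 23, 16, 20, 25; E[N_4|do(N_2=7)] = 21.
Observing N_2=7 restricts to units where N_2's equation naturally yields 7: N_1 ∈ {3, 5, 2, 7}. In that subpopulation N_4 = 21, 23, 20, 25, mean 22.25.
Difference = 21 − 22.25 = -1.25.

-1.25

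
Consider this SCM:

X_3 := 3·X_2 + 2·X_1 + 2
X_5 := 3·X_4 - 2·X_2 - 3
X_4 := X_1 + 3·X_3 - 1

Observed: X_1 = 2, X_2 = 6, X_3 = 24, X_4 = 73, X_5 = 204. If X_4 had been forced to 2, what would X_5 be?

Intervening sets X_4 = 2 and removes its equation (X_4 := X_1 + 3·X_3 - 1).
X_5 = 3·X_4 - 2·X_2 - 3  [with X_4=2, X_2=6]  = -9

-9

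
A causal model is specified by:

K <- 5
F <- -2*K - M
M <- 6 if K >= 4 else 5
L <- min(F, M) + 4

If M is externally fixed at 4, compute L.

Under do(M=4), the mechanism M <- 6 if K >= 4 else 5 is discarded; M is fixed at 4.
F = -2*K - M  [with K=5, M=4]  = -14
L = min(F, M) + 4  [with F=-14, M=4]  = -10

-10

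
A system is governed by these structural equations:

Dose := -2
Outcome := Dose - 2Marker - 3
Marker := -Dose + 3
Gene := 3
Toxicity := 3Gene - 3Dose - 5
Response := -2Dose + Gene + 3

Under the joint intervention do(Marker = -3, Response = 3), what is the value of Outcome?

1

Setting Marker = -3, Response = 3 by intervention discards those variables' equations.
Outcome = Dose - 2Marker - 3  [with Dose=-2, Marker=-3]  = 1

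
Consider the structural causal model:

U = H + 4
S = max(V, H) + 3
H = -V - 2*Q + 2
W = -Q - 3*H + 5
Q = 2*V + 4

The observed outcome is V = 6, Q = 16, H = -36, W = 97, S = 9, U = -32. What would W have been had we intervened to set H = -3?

-2

The intervention breaks the incoming arrows to H: H = -V - 2*Q + 2 no longer applies, and H = -3.
Q = 2*V + 4  [with V=6]  = 16
W = -Q - 3*H + 5  [with Q=16, H=-3]  = -2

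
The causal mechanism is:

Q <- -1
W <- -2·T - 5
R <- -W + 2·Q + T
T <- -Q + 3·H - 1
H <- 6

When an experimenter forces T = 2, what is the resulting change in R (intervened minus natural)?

do(T=2) replaces the equation T <- -Q + 3·H - 1 with the constant T = 2.
W = -2·T - 5  [with T=2]  = -9
R = -W + 2·Q + T  [with W=-9, Q=-1, T=2]  = 9
Without intervention: T = -Q + 3·H - 1  [with Q=-1, H=6]  = 18; W = -2·T - 5  [with T=18]  = -41; R = -W + 2·Q + T  [with W=-41, Q=-1, T=18]  = 57.
Change = 9 − 57 = -48.

-48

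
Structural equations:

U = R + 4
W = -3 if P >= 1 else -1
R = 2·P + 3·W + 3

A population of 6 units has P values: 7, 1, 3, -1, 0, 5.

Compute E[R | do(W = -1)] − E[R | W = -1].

6

Under do(W=-1), W's equation is replaced by W=-1 for every unit. Per-unit R: 14, 2, 6, -2, 0, 10. Mean = 5.
Observing W=-1 restricts to units where W's equation naturally yields -1: P ∈ {-1, 0}. In that subpopulation R = -2, 0, mean -1.
Difference = 5 − (-1) = 6.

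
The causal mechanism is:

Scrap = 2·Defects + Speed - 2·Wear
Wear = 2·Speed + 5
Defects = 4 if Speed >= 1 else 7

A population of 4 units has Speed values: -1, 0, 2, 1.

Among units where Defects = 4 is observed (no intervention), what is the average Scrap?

Observing Defects=4 restricts to units where Defects's equation naturally yields 4: Speed ∈ {2, 1}. In that subpopulation Scrap = -8, -5, mean -6.5.

-6.5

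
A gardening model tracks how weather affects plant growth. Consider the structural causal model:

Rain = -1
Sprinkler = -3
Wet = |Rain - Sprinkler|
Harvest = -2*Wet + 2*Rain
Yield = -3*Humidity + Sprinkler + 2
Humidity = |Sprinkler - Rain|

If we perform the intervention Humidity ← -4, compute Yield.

Intervening sets Humidity = -4 and removes its equation (Humidity = |Sprinkler - Rain|).
Yield = -3*Humidity + Sprinkler + 2  [with Humidity=-4, Sprinkler=-3]  = 11

11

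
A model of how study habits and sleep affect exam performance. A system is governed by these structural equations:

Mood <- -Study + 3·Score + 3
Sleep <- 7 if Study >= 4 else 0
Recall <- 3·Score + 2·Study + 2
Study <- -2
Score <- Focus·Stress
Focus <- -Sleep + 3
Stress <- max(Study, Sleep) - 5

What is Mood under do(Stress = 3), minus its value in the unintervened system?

The intervention breaks the incoming arrows to Stress: Stress <- max(Study, Sleep) - 5 no longer applies, and Stress = 3.
Sleep = 7 if Study >= 4 else 0  [with Study=-2]  = 0
Focus = -Sleep + 3  [with Sleep=0]  = 3
Score = Focus·Stress  [with Focus=3, Stress=3]  = 9
Mood = -Study + 3·Score + 3  [with Study=-2, Score=9]  = 32
Without intervention: Sleep = 7 if Study >= 4 else 0  [with Study=-2]  = 0; Stress = max(Study, Sleep) - 5  [with Study=-2, Sleep=0]  = -5; Focus = -Sleep + 3  [with Sleep=0]  = 3; Score = Focus·Stress  [with Focus=3, Stress=-5]  = -15; Mood = -Study + 3·Score + 3  [with Study=-2, Score=-15]  = -40.
Change = 32 − (-40) = 72.

72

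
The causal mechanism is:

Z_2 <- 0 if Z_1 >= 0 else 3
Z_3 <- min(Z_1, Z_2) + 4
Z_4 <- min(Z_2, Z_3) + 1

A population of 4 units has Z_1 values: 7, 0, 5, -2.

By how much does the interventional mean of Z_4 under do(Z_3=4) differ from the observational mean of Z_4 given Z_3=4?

Every unit gets Z_3=4 under the intervention. Z_4 values become 1, 1, 1, 4; E[Z_4|do(Z_3=4)] = 1.75.
E[Z_4|Z_3=4] averages over only the 3 units with Z_3=4 (Z_1 = 7, 0, 5): Z_4 = 1, 1, 1, mean 1.
Difference = 1.75 − 1 = 0.75.

0.75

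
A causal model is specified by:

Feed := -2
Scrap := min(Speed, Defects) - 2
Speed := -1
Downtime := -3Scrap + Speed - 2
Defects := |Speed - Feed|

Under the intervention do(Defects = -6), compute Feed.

-2

Under do(Defects=-6), the mechanism Defects := |Speed - Feed| is discarded; Defects is fixed at -6.
Since Feed is not a descendant of the intervened variable, it is unaffected.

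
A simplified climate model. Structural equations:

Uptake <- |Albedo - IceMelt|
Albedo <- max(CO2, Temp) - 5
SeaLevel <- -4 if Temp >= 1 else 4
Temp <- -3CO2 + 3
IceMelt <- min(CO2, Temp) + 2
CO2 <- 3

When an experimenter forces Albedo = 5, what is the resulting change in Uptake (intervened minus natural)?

Under do(Albedo=5), the mechanism Albedo <- max(CO2, Temp) - 5 is discarded; Albedo is fixed at 5.
Temp = -3CO2 + 3  [with CO2=3]  = -6
IceMelt = min(CO2, Temp) + 2  [with CO2=3, Temp=-6]  = -4
Uptake = |Albedo - IceMelt|  [with Albedo=5, IceMelt=-4]  = 9
Without intervention: Temp = -3CO2 + 3  [with CO2=3]  = -6; IceMelt = min(CO2, Temp) + 2  [with CO2=3, Temp=-6]  = -4; Albedo = max(CO2, Temp) - 5  [with CO2=3, Temp=-6]  = -2; Uptake = |Albedo - IceMelt|  [with Albedo=-2, IceMelt=-4]  = 2.
Change = 9 − 2 = 7.

7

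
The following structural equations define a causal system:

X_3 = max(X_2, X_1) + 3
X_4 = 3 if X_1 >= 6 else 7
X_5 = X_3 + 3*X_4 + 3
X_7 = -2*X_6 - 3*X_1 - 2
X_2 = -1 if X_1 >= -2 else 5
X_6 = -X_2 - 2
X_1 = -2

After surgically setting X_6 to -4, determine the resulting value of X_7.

Intervening sets X_6 = -4 and removes its equation (X_6 = -X_2 - 2).
X_7 = -2*X_6 - 3*X_1 - 2  [with X_6=-4, X_1=-2]  = 12

12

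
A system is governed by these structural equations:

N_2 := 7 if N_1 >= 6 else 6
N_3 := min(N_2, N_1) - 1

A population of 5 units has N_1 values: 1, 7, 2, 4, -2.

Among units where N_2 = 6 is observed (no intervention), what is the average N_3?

Observing N_2=6 restricts to units where N_2's equation naturally yields 6: N_1 ∈ {1, 2, 4, -2}. In that subpopulation N_3 = 0, 1, 3, -3, mean 0.25.

0.25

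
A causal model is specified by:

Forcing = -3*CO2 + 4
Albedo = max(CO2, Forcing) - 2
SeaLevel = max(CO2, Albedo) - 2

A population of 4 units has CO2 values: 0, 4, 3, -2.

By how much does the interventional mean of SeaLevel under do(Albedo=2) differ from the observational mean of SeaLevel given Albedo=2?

-0.25

do(Albedo=2) breaks Albedo's dependence on CO2. With Albedo=2 fixed, SeaLevel across the units is 0, 2, 1, 0, mean 0.75.
Conditioning on Albedo=2 selects the 2 unit(s) with CO2 ∈ {0, 4}. Their SeaLevel values: 0, 2. Mean = 1.
Difference = 0.75 − 1 = -0.25.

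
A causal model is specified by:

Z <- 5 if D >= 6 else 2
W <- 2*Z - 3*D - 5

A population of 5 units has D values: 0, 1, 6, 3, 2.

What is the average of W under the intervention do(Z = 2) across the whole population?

-8.2

Under do(Z=2), Z's equation is replaced by Z=2 for every unit. Per-unit W: -1, -4, -19, -10, -7. Mean = -8.2.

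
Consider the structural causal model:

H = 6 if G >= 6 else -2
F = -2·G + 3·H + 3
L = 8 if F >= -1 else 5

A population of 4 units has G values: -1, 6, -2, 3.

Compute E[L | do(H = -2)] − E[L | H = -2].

Every unit gets H=-2 under the intervention. L values become 8, 5, 8, 5; E[L|do(H=-2)] = 6.5.
E[L|H=-2] averages over only the 3 units with H=-2 (G = -1, -2, 3): L = 8, 8, 5, mean 7.
Difference = 6.5 − 7 = -0.5.

-0.5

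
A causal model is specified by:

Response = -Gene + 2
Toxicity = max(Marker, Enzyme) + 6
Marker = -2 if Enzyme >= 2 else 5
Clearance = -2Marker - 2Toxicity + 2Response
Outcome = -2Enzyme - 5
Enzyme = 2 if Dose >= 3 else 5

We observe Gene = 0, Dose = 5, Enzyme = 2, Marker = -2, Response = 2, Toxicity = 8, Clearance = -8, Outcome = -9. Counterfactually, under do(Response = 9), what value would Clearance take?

Under do(Response=9), the mechanism Response = -Gene + 2 is discarded; Response is fixed at 9.
Enzyme = 2 if Dose >= 3 else 5  [with Dose=5]  = 2
Marker = -2 if Enzyme >= 2 else 5  [with Enzyme=2]  = -2
Toxicity = max(Marker, Enzyme) + 6  [with Marker=-2, Enzyme=2]  = 8
Clearance = -2Marker - 2Toxicity + 2Response  [with Marker=-2, Toxicity=8, Response=9]  = 6

6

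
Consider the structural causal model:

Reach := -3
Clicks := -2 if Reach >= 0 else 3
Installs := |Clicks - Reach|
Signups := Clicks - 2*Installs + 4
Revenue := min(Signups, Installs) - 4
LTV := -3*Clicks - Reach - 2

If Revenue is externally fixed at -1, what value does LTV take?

-8

The intervention breaks the incoming arrows to Revenue: Revenue := min(Signups, Installs) - 4 no longer applies, and Revenue = -1.
Since LTV is not a descendant of the intervened variable, it is unaffected.
Clicks = -2 if Reach >= 0 else 3  [with Reach=-3]  = 3
LTV = -3*Clicks - Reach - 2  [with Clicks=3, Reach=-3]  = -8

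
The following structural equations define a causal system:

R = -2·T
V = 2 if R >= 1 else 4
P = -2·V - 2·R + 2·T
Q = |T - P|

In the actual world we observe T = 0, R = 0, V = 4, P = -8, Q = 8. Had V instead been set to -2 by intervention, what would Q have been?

do(V=-2) replaces the equation V = 2 if R >= 1 else 4 with the constant V = -2.
R = -2·T  [with T=0]  = 0
P = -2·V - 2·R + 2·T  [with V=-2, R=0, T=0]  = 4
Q = |T - P|  [with T=0, P=4]  = 4

4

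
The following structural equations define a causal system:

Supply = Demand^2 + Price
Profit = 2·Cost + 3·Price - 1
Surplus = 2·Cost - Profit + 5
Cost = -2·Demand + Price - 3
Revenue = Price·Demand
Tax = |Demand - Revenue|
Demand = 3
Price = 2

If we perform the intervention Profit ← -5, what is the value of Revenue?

6

The intervention breaks the incoming arrows to Profit: Profit = 2·Cost + 3·Price - 1 no longer applies, and Profit = -5.
Revenue is not downstream of the intervention, so its value is determined by the original equations.
Revenue = Price·Demand  [with Price=2, Demand=3]  = 6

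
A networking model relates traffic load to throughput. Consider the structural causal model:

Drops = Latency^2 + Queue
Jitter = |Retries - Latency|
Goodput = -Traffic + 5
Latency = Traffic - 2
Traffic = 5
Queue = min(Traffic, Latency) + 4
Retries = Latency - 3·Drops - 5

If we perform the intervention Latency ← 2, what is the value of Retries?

-33

do(Latency=2) replaces the equation Latency = Traffic - 2 with the constant Latency = 2.
Queue = min(Traffic, Latency) + 4  [with Traffic=5, Latency=2]  = 6
Drops = Latency^2 + Queue  [with Latency=2, Queue=6]  = 10
Retries = Latency - 3·Drops - 5  [with Latency=2, Drops=10]  = -33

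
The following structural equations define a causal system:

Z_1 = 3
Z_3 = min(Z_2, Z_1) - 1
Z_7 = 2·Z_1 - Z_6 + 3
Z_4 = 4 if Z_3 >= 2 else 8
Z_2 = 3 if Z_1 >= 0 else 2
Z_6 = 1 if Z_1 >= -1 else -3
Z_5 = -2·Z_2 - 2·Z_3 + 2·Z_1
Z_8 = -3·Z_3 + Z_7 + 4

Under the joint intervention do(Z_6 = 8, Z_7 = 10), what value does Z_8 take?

The joint intervention fixes Z_6 = 8, Z_7 = 10, removing each variable's own equation.
Z_2 = 3 if Z_1 >= 0 else 2  [with Z_1=3]  = 3
Z_3 = min(Z_2, Z_1) - 1  [with Z_2=3, Z_1=3]  = 2
Z_8 = -3·Z_3 + Z_7 + 4  [with Z_3=2, Z_7=10]  = 8

8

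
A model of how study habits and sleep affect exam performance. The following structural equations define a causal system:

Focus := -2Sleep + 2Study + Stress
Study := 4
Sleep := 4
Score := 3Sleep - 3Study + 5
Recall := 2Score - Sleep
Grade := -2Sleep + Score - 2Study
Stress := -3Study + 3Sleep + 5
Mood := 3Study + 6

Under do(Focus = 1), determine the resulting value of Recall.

The intervention breaks the incoming arrows to Focus: Focus := -2Sleep + 2Study + Stress no longer applies, and Focus = 1.
No directed path runs from Focus to Recall, so Recall keeps its natural value.
Score = 3Sleep - 3Study + 5  [with Sleep=4, Study=4]  = 5
Recall = 2Score - Sleep  [with Score=5, Sleep=4]  = 6

6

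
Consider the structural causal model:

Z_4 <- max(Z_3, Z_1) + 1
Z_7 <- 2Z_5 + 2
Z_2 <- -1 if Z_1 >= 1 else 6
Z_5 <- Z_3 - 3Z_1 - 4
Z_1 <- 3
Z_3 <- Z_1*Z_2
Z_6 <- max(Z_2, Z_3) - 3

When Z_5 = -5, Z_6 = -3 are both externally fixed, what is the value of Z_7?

-8

Under do(Z_5 = -5, Z_6 = -3), each intervened variable's structural equation is replaced by its fixed value.
Z_7 = 2Z_5 + 2  [with Z_5=-5]  = -8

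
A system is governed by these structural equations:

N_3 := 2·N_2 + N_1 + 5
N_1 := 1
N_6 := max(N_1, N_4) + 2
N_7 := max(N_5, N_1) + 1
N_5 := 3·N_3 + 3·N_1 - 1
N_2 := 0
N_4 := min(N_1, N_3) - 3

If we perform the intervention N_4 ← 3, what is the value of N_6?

5

Under do(N_4=3), the mechanism N_4 := min(N_1, N_3) - 3 is discarded; N_4 is fixed at 3.
N_6 = max(N_1, N_4) + 2  [with N_1=1, N_4=3]  = 5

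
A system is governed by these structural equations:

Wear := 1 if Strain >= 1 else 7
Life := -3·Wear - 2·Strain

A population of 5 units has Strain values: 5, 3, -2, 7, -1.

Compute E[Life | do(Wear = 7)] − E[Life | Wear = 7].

-7.8

Every unit gets Wear=7 under the intervention. Life values become -31, -27, -17, -35, -19; E[Life|do(Wear=7)] = -25.8.
Conditioning on Wear=7 selects the 2 unit(s) with Strain ∈ {-2, -1}. Their Life values: -17, -19. Mean = -18.
Difference = -25.8 − (-18) = -7.8.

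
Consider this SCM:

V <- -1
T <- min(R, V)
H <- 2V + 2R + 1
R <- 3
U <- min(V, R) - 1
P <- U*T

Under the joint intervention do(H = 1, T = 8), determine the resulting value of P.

The joint intervention fixes H = 1, T = 8, removing each variable's own equation.
U = min(V, R) - 1  [with V=-1, R=3]  = -2
P = U*T  [with U=-2, T=8]  = -16

-16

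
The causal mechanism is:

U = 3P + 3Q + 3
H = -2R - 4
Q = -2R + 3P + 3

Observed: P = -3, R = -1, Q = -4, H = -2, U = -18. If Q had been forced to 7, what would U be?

15

do(Q=7) replaces the equation Q = -2R + 3P + 3 with the constant Q = 7.
U = 3P + 3Q + 3  [with P=-3, Q=7]  = 15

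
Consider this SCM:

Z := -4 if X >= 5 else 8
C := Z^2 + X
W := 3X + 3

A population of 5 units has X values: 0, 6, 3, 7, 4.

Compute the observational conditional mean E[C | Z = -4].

Conditioning on Z=-4 selects the 2 unit(s) with X ∈ {6, 7}. Their C values: 22, 23. Mean = 22.5.

22.5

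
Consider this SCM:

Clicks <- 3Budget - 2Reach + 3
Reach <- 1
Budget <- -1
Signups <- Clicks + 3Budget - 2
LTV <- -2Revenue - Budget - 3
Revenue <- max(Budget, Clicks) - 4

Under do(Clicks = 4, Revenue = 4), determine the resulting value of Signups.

The joint intervention fixes Clicks = 4, Revenue = 4, removing each variable's own equation.
Signups = Clicks + 3Budget - 2  [with Clicks=4, Budget=-1]  = -1

-1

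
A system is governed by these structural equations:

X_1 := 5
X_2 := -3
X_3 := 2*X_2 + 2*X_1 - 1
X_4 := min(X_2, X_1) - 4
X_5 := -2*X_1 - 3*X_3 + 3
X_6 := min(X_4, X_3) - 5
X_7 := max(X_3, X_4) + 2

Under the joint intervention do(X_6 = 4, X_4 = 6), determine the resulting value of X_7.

Under do(X_6 = 4, X_4 = 6), each intervened variable's structural equation is replaced by its fixed value.
X_3 = 2*X_2 + 2*X_1 - 1  [with X_2=-3, X_1=5]  = 3
X_7 = max(X_3, X_4) + 2  [with X_3=3, X_4=6]  = 8

8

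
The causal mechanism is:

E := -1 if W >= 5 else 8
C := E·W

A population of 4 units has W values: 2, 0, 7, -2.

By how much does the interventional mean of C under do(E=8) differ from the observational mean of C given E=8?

Every unit gets E=8 under the intervention. C values become 16, 0, 56, -16; E[C|do(E=8)] = 14.
Conditioning on E=8 selects the 3 unit(s) with W ∈ {2, 0, -2}. Their C values: 16, 0, -16. Mean = 0.
Difference = 14 − 0 = 14.

14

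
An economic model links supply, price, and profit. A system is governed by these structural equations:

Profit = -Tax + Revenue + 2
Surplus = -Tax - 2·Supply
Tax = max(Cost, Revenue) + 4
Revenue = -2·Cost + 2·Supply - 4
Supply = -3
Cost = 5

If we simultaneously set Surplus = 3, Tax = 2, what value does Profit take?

-20

Setting Surplus = 3, Tax = 2 by intervention discards those variables' equations.
Revenue = -2·Cost + 2·Supply - 4  [with Cost=5, Supply=-3]  = -20
Profit = -Tax + Revenue + 2  [with Tax=2, Revenue=-20]  = -20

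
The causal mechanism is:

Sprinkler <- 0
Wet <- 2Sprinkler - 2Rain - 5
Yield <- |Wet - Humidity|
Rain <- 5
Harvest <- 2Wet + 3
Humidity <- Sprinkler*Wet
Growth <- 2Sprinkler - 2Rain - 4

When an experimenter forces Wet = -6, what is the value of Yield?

6

The intervention breaks the incoming arrows to Wet: Wet <- 2Sprinkler - 2Rain - 5 no longer applies, and Wet = -6.
Humidity = Sprinkler*Wet  [with Sprinkler=0, Wet=-6]  = 0
Yield = |Wet - Humidity|  [with Wet=-6, Humidity=0]  = 6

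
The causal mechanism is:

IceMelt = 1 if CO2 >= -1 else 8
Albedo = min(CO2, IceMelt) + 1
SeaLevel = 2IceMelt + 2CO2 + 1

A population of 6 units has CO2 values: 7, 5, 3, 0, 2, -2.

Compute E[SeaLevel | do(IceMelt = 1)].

8

do(IceMelt=1) breaks IceMelt's dependence on CO2. With IceMelt=1 fixed, SeaLevel across the units is 17, 13, 9, 3, 7, -1, mean 8.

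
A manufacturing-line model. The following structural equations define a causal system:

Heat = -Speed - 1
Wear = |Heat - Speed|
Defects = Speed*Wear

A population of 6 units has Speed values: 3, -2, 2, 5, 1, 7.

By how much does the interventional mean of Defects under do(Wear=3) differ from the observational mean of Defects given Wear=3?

9.5

do(Wear=3) breaks Wear's dependence on Speed. With Wear=3 fixed, Defects across the units is 9, -6, 6, 15, 3, 21, mean 8.
Conditioning on Wear=3 selects the 2 unit(s) with Speed ∈ {-2, 1}. Their Defects values: -6, 3. Mean = -1.5.
Difference = 8 − (-1.5) = 9.5.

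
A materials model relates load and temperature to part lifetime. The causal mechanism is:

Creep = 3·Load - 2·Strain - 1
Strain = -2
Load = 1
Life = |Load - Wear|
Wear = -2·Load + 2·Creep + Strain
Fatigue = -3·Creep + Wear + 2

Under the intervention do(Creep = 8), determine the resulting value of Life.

The intervention breaks the incoming arrows to Creep: Creep = 3·Load - 2·Strain - 1 no longer applies, and Creep = 8.
Wear = -2·Load + 2·Creep + Strain  [with Load=1, Creep=8, Strain=-2]  = 12
Life = |Load - Wear|  [with Load=1, Wear=12]  = 11

11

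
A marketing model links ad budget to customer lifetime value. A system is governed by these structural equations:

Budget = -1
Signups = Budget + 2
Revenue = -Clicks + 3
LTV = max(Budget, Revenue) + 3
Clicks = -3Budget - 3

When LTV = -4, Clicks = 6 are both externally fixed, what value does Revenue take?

-3

Setting LTV = -4, Clicks = 6 by intervention discards those variables' equations.
Revenue = -Clicks + 3  [with Clicks=6]  = -3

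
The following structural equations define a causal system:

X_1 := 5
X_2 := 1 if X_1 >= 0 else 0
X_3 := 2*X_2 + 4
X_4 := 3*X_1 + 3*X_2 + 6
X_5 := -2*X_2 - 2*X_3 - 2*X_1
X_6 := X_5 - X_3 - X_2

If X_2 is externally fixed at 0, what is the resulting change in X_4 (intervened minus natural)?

-3

Under do(X_2=0), the mechanism X_2 := 1 if X_1 >= 0 else 0 is discarded; X_2 is fixed at 0.
X_4 = 3*X_1 + 3*X_2 + 6  [with X_1=5, X_2=0]  = 21
Without intervention: X_2 = 1 if X_1 >= 0 else 0  [with X_1=5]  = 1; X_4 = 3*X_1 + 3*X_2 + 6  [with X_1=5, X_2=1]  = 24.
Change = 21 − 24 = -3.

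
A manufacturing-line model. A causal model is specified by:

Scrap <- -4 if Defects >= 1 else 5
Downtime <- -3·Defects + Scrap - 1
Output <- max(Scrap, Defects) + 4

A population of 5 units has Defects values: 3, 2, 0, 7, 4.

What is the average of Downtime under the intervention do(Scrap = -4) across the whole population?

do(Scrap=-4) breaks Scrap's dependence on Defects. With Scrap=-4 fixed, Downtime across the units is -14, -11, -5, -26, -17, mean -14.6.

-14.6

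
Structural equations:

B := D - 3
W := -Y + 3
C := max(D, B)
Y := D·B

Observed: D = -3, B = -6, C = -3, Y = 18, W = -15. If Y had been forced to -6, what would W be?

Intervening sets Y = -6 and removes its equation (Y := D·B).
W = -Y + 3  [with Y=-6]  = 9

9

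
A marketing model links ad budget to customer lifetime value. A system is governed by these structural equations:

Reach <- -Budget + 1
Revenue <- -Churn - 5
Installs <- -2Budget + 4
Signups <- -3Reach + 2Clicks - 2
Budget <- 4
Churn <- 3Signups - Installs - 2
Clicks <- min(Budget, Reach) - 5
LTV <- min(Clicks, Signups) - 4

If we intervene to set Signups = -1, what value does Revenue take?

Under do(Signups=-1), the mechanism Signups <- -3Reach + 2Clicks - 2 is discarded; Signups is fixed at -1.
Installs = -2Budget + 4  [with Budget=4]  = -4
Churn = 3Signups - Installs - 2  [with Signups=-1, Installs=-4]  = -1
Revenue = -Churn - 5  [with Churn=-1]  = -4

-4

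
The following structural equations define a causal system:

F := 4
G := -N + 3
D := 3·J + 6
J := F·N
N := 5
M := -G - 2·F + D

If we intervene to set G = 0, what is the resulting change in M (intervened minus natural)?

-2

Under do(G=0), the mechanism G := -N + 3 is discarded; G is fixed at 0.
J = F·N  [with F=4, N=5]  = 20
D = 3·J + 6  [with J=20]  = 66
M = -G - 2·F + D  [with G=0, F=4, D=66]  = 58
Without intervention: J = F·N  [with F=4, N=5]  = 20; G = -N + 3  [with N=5]  = -2; D = 3·J + 6  [with J=20]  = 66; M = -G - 2·F + D  [with G=-2, F=4, D=66]  = 60.
Change = 58 − 60 = -2.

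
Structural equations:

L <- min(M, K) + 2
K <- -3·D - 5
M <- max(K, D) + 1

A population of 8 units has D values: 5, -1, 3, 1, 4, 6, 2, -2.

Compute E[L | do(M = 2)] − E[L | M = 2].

Under do(M=2), M's equation is replaced by M=2 for every unit. Per-unit L: -18, 0, -12, -6, -15, -21, -9, 3. Mean = -9.75.
Conditioning on M=2 selects the 2 unit(s) with D ∈ {1, -2}. Their L values: -6, 3. Mean = -1.5.
Difference = -9.75 − (-1.5) = -8.25.

-8.25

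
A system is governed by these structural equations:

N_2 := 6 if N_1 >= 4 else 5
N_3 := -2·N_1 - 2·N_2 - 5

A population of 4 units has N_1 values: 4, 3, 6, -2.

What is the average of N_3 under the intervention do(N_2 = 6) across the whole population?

Under do(N_2=6), N_2's equation is replaced by N_2=6 for every unit. Per-unit N_3: -25, -23, -29, -13. Mean = -22.5.

-22.5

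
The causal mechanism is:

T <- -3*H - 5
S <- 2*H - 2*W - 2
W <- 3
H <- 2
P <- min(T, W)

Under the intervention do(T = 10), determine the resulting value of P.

3

Intervening sets T = 10 and removes its equation (T <- -3*H - 5).
P = min(T, W)  [with T=10, W=3]  = 3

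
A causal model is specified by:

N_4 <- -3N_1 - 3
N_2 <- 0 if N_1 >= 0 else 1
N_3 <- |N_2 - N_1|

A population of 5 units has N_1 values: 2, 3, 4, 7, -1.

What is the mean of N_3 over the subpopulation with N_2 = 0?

E[N_3|N_2=0] averages over only the 4 units with N_2=0 (N_1 = 2, 3, 4, 7): N_3 = 2, 3, 4, 7, mean 4.

4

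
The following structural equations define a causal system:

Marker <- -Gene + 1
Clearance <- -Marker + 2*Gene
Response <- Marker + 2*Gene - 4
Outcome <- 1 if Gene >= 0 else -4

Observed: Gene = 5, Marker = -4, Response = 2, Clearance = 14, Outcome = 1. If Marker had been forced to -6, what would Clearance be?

Under do(Marker=-6), the mechanism Marker <- -Gene + 1 is discarded; Marker is fixed at -6.
Clearance = -Marker + 2*Gene  [with Marker=-6, Gene=5]  = 16

16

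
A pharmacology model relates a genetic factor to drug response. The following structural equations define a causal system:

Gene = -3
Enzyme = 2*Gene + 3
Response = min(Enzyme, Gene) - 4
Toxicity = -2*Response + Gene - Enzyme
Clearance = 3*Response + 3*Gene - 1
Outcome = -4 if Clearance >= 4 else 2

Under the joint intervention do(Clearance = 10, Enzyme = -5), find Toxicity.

Setting Clearance = 10, Enzyme = -5 by intervention discards those variables' equations.
Response = min(Enzyme, Gene) - 4  [with Enzyme=-5, Gene=-3]  = -9
Toxicity = -2*Response + Gene - Enzyme  [with Response=-9, Gene=-3, Enzyme=-5]  = 20

20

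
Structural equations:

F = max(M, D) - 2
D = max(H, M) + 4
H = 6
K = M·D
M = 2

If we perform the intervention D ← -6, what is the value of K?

The intervention breaks the incoming arrows to D: D = max(H, M) + 4 no longer applies, and D = -6.
K = M·D  [with M=2, D=-6]  = -12

-12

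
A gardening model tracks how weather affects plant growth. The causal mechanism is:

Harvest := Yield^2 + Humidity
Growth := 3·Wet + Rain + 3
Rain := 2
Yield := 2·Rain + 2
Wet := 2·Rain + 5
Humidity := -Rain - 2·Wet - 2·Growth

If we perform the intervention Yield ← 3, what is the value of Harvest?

The intervention breaks the incoming arrows to Yield: Yield := 2·Rain + 2 no longer applies, and Yield = 3.
Wet = 2·Rain + 5  [with Rain=2]  = 9
Growth = 3·Wet + Rain + 3  [with Wet=9, Rain=2]  = 32
Humidity = -Rain - 2·Wet - 2·Growth  [with Rain=2, Wet=9, Growth=32]  = -84
Harvest = Yield^2 + Humidity  [with Yield=3, Humidity=-84]  = -75

-75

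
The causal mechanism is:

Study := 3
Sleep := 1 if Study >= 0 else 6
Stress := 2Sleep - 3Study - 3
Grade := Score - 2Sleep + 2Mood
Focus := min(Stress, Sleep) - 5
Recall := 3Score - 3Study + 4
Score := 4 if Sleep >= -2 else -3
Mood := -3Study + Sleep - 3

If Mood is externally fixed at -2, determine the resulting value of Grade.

-2

Intervening sets Mood = -2 and removes its equation (Mood := -3Study + Sleep - 3).
Sleep = 1 if Study >= 0 else 6  [with Study=3]  = 1
Score = 4 if Sleep >= -2 else -3  [with Sleep=1]  = 4
Grade = Score - 2Sleep + 2Mood  [with Score=4, Sleep=1, Mood=-2]  = -2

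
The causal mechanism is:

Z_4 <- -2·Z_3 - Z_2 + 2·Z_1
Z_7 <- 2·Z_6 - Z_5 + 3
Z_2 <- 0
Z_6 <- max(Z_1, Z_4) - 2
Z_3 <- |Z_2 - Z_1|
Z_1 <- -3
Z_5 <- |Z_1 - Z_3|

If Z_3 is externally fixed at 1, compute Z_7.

The intervention breaks the incoming arrows to Z_3: Z_3 <- |Z_2 - Z_1| no longer applies, and Z_3 = 1.
Z_4 = -2·Z_3 - Z_2 + 2·Z_1  [with Z_3=1, Z_2=0, Z_1=-3]  = -8
Z_5 = |Z_1 - Z_3|  [with Z_1=-3, Z_3=1]  = 4
Z_6 = max(Z_1, Z_4) - 2  [with Z_1=-3, Z_4=-8]  = -5
Z_7 = 2·Z_6 - Z_5 + 3  [with Z_6=-5, Z_5=4]  = -11

-11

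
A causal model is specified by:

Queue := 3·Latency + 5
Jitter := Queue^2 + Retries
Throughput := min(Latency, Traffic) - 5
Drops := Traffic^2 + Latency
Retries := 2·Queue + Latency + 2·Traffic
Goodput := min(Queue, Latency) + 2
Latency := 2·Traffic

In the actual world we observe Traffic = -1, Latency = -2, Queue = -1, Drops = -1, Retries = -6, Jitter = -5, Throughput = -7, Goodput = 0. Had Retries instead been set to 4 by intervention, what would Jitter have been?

The intervention breaks the incoming arrows to Retries: Retries := 2·Queue + Latency + 2·Traffic no longer applies, and Retries = 4.
Latency = 2·Traffic  [with Traffic=-1]  = -2
Queue = 3·Latency + 5  [with Latency=-2]  = -1
Jitter = Queue^2 + Retries  [with Queue=-1, Retries=4]  = 5

5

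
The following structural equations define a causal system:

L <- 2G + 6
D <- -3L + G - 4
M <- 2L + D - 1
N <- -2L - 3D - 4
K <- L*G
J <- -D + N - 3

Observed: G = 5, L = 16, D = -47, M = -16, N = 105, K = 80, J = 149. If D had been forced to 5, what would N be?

-51

do(D=5) replaces the equation D <- -3L + G - 4 with the constant D = 5.
L = 2G + 6  [with G=5]  = 16
N = -2L - 3D - 4  [with L=16, D=5]  = -51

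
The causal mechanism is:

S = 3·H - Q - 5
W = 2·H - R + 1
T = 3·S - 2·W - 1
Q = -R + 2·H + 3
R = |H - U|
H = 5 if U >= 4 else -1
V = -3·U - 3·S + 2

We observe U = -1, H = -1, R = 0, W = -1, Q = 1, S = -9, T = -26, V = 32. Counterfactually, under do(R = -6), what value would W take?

The intervention breaks the incoming arrows to R: R = |H - U| no longer applies, and R = -6.
H = 5 if U >= 4 else -1  [with U=-1]  = -1
W = 2·H - R + 1  [with H=-1, R=-6]  = 5

5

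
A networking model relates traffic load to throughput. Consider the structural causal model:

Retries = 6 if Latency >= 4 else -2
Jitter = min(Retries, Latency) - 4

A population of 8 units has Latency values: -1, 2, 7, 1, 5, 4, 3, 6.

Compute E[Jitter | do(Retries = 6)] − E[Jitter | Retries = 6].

-2

The intervention sets Retries=6 in all 8 units regardless of Latency. Recomputing Jitter per unit gives -5, -2, 2, -3, 1, 0, -1, 2; average -0.75.
E[Jitter|Retries=6] averages over only the 4 units with Retries=6 (Latency = 7, 5, 4, 6): Jitter = 2, 1, 0, 2, mean 1.25.
Difference = -0.75 − 1.25 = -2.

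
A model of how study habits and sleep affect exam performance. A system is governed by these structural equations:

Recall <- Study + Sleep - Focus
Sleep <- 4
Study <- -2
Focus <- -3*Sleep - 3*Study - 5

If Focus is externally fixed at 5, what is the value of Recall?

-3

The intervention breaks the incoming arrows to Focus: Focus <- -3*Sleep - 3*Study - 5 no longer applies, and Focus = 5.
Recall = Study + Sleep - Focus  [with Study=-2, Sleep=4, Focus=5]  = -3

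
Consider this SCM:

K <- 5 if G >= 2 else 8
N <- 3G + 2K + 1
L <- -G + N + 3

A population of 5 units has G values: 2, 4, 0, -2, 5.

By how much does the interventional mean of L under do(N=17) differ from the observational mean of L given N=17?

The intervention sets N=17 in all 5 units regardless of G. Recomputing L per unit gives 18, 16, 20, 22, 15; average 18.2.
Conditioning on N=17 selects the 2 unit(s) with G ∈ {2, 0}. Their L values: 18, 20. Mean = 19.
Difference = 18.2 − 19 = -0.8.

-0.8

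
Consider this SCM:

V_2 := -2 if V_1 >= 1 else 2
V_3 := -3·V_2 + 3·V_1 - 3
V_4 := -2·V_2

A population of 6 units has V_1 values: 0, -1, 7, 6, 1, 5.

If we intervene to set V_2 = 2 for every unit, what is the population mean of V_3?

Every unit gets V_2=2 under the intervention. V_3 values become -9, -12, 12, 9, -6, 6; E[V_3|do(V_2=2)] = 0.

0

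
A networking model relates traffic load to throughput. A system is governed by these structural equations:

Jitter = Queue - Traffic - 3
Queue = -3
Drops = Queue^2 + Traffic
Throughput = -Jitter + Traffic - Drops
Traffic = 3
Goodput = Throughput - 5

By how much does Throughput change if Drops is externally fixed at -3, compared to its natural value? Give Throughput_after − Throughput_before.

15

do(Drops=-3) replaces the equation Drops = Queue^2 + Traffic with the constant Drops = -3.
Jitter = Queue - Traffic - 3  [with Queue=-3, Traffic=3]  = -9
Throughput = -Jitter + Traffic - Drops  [with Jitter=-9, Traffic=3, Drops=-3]  = 15
Without intervention: Drops = Queue^2 + Traffic  [with Queue=-3, Traffic=3]  = 12; Jitter = Queue - Traffic - 3  [with Queue=-3, Traffic=3]  = -9; Throughput = -Jitter + Traffic - Drops  [with Jitter=-9, Traffic=3, Drops=12]  = 0.
Change = 15 − 0 = 15.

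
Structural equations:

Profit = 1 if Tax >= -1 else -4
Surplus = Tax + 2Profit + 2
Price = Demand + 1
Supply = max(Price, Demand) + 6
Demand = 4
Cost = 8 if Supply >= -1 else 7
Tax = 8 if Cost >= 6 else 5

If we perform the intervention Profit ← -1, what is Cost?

8

do(Profit=-1) replaces the equation Profit = 1 if Tax >= -1 else -4 with the constant Profit = -1.
No directed path runs from Profit to Cost, so Cost keeps its natural value.
Price = Demand + 1  [with Demand=4]  = 5
Supply = max(Price, Demand) + 6  [with Price=5, Demand=4]  = 11
Cost = 8 if Supply >= -1 else 7  [with Supply=11]  = 8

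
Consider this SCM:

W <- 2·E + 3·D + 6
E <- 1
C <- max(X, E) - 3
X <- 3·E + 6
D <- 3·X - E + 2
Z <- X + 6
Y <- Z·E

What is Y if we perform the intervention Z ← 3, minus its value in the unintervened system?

-12

Under do(Z=3), the mechanism Z <- X + 6 is discarded; Z is fixed at 3.
Y = Z·E  [with Z=3, E=1]  = 3
Without intervention: X = 3·E + 6  [with E=1]  = 9; Z = X + 6  [with X=9]  = 15; Y = Z·E  [with Z=15, E=1]  = 15.
Change = 3 − 15 = -12.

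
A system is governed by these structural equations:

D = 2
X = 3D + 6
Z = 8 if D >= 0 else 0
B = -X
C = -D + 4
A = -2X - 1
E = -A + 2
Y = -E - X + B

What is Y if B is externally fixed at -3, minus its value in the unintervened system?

do(B=-3) replaces the equation B = -X with the constant B = -3.
X = 3D + 6  [with D=2]  = 12
A = -2X - 1  [with X=12]  = -25
E = -A + 2  [with A=-25]  = 27
Y = -E - X + B  [with E=27, X=12, B=-3]  = -42
Without intervention: X = 3D + 6  [with D=2]  = 12; B = -X  [with X=12]  = -12; A = -2X - 1  [with X=12]  = -25; E = -A + 2  [with A=-25]  = 27; Y = -E - X + B  [with E=27, X=12, B=-12]  = -51.
Change = -42 − (-51) = 9.

9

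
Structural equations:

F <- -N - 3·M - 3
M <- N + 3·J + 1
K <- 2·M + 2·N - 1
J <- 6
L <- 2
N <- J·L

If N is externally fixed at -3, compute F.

do(N=-3) replaces the equation N <- J·L with the constant N = -3.
M = N + 3·J + 1  [with N=-3, J=6]  = 16
F = -N - 3·M - 3  [with N=-3, M=16]  = -48

-48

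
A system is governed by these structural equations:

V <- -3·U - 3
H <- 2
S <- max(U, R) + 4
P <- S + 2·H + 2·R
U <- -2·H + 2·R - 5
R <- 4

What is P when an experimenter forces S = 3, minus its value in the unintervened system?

-5

Intervening sets S = 3 and removes its equation (S <- max(U, R) + 4).
P = S + 2·H + 2·R  [with S=3, H=2, R=4]  = 15
Without intervention: U = -2·H + 2·R - 5  [with H=2, R=4]  = -1; S = max(U, R) + 4  [with U=-1, R=4]  = 8; P = S + 2·H + 2·R  [with S=8, H=2, R=4]  = 20.
Change = 15 − 20 = -5.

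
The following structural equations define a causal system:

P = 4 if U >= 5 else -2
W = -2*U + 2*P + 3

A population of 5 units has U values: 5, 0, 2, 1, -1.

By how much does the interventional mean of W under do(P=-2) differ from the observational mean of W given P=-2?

-1.8

do(P=-2) breaks P's dependence on U. With P=-2 fixed, W across the units is -11, -1, -5, -3, 1, mean -3.8.
E[W|P=-2] averages over only the 4 units with P=-2 (U = 0, 2, 1, -1): W = -1, -5, -3, 1, mean -2.
Difference = -3.8 − (-2) = -1.8.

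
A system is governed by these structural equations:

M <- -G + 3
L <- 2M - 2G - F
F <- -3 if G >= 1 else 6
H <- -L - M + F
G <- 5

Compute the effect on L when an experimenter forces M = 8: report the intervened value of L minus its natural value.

Under do(M=8), the mechanism M <- -G + 3 is discarded; M is fixed at 8.
F = -3 if G >= 1 else 6  [with G=5]  = -3
L = 2M - 2G - F  [with M=8, G=5, F=-3]  = 9
Without intervention: M = -G + 3  [with G=5]  = -2; F = -3 if G >= 1 else 6  [with G=5]  = -3; L = 2M - 2G - F  [with M=-2, G=5, F=-3]  = -11.
Change = 9 − (-11) = 20.

20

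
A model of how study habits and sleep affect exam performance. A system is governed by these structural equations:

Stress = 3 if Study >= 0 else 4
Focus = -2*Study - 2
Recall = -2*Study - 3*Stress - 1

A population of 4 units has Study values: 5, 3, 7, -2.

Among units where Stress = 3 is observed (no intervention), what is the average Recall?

Conditioning on Stress=3 selects the 3 unit(s) with Study ∈ {5, 3, 7}. Their Recall values: -20, -16, -24. Mean = -20.

-20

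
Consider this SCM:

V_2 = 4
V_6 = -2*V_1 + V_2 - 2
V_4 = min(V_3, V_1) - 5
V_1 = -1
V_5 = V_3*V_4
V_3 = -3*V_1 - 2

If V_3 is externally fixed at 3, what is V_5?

-18

do(V_3=3) replaces the equation V_3 = -3*V_1 - 2 with the constant V_3 = 3.
V_4 = min(V_3, V_1) - 5  [with V_3=3, V_1=-1]  = -6
V_5 = V_3*V_4  [with V_3=3, V_4=-6]  = -18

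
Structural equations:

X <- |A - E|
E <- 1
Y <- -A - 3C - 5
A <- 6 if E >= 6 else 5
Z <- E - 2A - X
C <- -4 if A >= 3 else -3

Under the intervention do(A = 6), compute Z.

Under do(A=6), the mechanism A <- 6 if E >= 6 else 5 is discarded; A is fixed at 6.
X = |A - E|  [with A=6, E=1]  = 5
Z = E - 2A - X  [with E=1, A=6, X=5]  = -16

-16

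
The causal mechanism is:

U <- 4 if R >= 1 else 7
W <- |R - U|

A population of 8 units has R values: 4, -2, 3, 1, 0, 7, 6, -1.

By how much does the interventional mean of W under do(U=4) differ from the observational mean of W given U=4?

Under do(U=4), U's equation is replaced by U=4 for every unit. Per-unit W: 0, 6, 1, 3, 4, 3, 2, 5. Mean = 3.
Conditioning on U=4 selects the 5 unit(s) with R ∈ {4, 3, 1, 7, 6}. Their W values: 0, 1, 3, 3, 2. Mean = 1.8.
Difference = 3 − 1.8 = 1.2.

1.2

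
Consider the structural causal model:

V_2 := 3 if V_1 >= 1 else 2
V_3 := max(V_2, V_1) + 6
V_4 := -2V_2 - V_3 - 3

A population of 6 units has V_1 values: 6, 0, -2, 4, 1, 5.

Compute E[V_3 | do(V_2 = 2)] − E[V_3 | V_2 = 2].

Under do(V_2=2), V_2's equation is replaced by V_2=2 for every unit. Per-unit V_3: 12, 8, 8, 10, 8, 11. Mean = 9.5.
Conditioning on V_2=2 selects the 2 unit(s) with V_1 ∈ {0, -2}. Their V_3 values: 8, 8. Mean = 8.
Difference = 9.5 − 8 = 1.5.

1.5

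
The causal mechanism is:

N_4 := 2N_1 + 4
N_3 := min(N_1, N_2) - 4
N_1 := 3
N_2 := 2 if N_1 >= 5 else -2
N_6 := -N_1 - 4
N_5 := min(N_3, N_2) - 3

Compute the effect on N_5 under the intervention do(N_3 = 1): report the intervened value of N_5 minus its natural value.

do(N_3=1) replaces the equation N_3 := min(N_1, N_2) - 4 with the constant N_3 = 1.
N_2 = 2 if N_1 >= 5 else -2  [with N_1=3]  = -2
N_5 = min(N_3, N_2) - 3  [with N_3=1, N_2=-2]  = -5
Without intervention: N_2 = 2 if N_1 >= 5 else -2  [with N_1=3]  = -2; N_3 = min(N_1, N_2) - 4  [with N_1=3, N_2=-2]  = -6; N_5 = min(N_3, N_2) - 3  [with N_3=-6, N_2=-2]  = -9.
Change = -5 − (-9) = 4.

4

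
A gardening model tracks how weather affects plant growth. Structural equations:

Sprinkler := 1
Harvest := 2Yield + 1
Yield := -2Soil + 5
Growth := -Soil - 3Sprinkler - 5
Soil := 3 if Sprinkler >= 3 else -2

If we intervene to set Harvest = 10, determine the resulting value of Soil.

Under do(Harvest=10), the mechanism Harvest := 2Yield + 1 is discarded; Harvest is fixed at 10.
No directed path runs from Harvest to Soil, so Soil keeps its natural value.
Soil = 3 if Sprinkler >= 3 else -2  [with Sprinkler=1]  = -2

-2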